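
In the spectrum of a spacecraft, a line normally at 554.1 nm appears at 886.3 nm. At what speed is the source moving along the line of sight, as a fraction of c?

0.438c

λ'/λ₀ = 1.5995 > 1 (redshift), so the source is receding.
λ'/λ₀ = √((1 + β)/(1 − β)) for a receding source ⇒ β = (r² − 1)/(r² + 1) with r = λ'/λ₀.
β = (2.5585 − 1)/(2.5585 + 1) ≈ 0.438.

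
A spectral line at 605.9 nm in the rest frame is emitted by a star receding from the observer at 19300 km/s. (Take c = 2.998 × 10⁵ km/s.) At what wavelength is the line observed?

646.2 nm

β = v/c = 19300/299800 = 0.0644.
Relativistic Doppler for wavelength: λ' = λ₀ · √((1 + β)/(1 − β)).
λ' = 605.9 × √(1.0644/0.9356) = 605.9 × 1.06659 ≈ 646.2 nm.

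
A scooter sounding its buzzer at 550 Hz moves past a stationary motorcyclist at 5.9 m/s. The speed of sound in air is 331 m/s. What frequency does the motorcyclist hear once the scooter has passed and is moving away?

Receding: f₂ = f · v/(v + v_s) = 550 × 331/336.9 ≈ 540 Hz.

540 Hz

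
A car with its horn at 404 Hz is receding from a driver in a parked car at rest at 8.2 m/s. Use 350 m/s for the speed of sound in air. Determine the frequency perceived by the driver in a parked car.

With the source moving away from a stationary observer, f' = f · v/(v + v_s).
f' = 404 × 350/(350 + 8.2) = 404 × 350/358.2 ≈ 395 Hz.

395 Hz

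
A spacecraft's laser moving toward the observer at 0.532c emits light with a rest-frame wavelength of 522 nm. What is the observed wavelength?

288.5 nm

Relativistic Doppler for wavelength: λ' = λ₀ · √((1 − β)/(1 + β)).
λ' = 522 × √(0.4680/1.5320) = 522 × 0.55271 ≈ 288.5 nm.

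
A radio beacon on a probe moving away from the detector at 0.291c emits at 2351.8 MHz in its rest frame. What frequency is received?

1742.9 MHz

Relativistic Doppler for frequency: f' = f₀ · √((1 − β)/(1 + β)).
f' = 2351.8 × √(0.7090/1.2910) = 2351.8 × 0.74107 ≈ 1742.9 MHz.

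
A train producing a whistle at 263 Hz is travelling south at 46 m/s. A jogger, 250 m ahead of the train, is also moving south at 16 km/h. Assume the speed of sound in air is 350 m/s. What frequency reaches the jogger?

16 km/h = 4.444 m/s.
The jogger is ahead, so the train is moving toward it while the jogger is moving away from the train.
With source approaching and observer receding, f' = f · (v − v_o)/(v − v_s).
f' = 263 × (350 − 4.444)/(350 − 46) = 263 × 345.56/304 ≈ 299 Hz.

299 Hz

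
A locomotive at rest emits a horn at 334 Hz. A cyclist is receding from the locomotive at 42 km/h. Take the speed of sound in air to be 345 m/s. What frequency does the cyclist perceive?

42 km/h = 11.67 m/s.
Moving observer, stationary source: f' = f · (v − v_o)/v.
f' = 334 × (345 − 11.67)/345 = 334 × 333.33/345 ≈ 323 Hz.

323 Hz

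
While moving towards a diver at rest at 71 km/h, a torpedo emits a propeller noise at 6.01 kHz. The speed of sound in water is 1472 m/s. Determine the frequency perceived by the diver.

71 km/h = 19.72 m/s.
Only the source moves, toward the listener, so f' = f · v/(v − v_s).
f' = 6.01 × 1472/(1472 − 19.72) = 6.01 × 1472/1452 ≈ 6.09 kHz.

6.09 kHz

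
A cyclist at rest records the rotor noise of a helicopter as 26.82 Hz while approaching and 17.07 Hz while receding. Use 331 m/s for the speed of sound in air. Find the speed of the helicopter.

f₁/f₂ = (v + v_s)/(v − v_s), so v_s = v · (f₁ − f₂)/(f₁ + f₂).
v_s = 331 × (26.82 − 17.07)/(26.82 + 17.07) = 331 × 9.75/43.89 ≈ 74 m/s.

74 m/s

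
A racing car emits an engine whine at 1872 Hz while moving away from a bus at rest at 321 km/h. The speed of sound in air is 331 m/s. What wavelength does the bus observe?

22.4 cm

321 km/h = 89.17 m/s.
Moving source, stationary observer: f' = f · v/(v + v_s) since the source is receding.
f' = 1872 × 331/(331 + 89.17) ≈ 1475 Hz.
λ' = v/f' = 331/1474.73 ≈ 22.4 cm.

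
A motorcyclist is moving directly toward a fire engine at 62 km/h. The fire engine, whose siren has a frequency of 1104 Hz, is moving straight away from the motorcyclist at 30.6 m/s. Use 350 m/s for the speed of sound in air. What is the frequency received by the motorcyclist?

62 km/h = 17.22 m/s.
Both move, so f' = f · (v + v_o)/(v + v_s).
f' = 1104 × (350 + 17.22)/(350 + 30.6) = 1104 × 367.22/380.6 ≈ 1065 Hz.

1065 Hz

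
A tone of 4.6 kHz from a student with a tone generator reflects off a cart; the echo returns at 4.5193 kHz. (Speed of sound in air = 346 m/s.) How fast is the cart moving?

3.1 m/s

Double Doppler shift off a moving reflector: f₂ = f₀ · (v + u)/(v − u) (u > 0 toward emitter).
Rearranging, u = v · (f₂ − f₀)/(f₂ + f₀) = 346 × -0.0807/9.1193 ≈ -3.1 m/s.
So the cart is moving at 3.1 m/s away from the emitter.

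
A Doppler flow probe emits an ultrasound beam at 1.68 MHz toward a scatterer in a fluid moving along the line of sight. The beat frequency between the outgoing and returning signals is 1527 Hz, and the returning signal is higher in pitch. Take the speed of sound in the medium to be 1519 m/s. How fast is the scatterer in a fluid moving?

Double Doppler shift off a moving reflector: f₂ = f₀ · (v + u)/(v − u) (u > 0 toward emitter).
Returning signal is higher, so f₂ = f₀ + Δf = 1680000 + 1527 = 1681527 Hz.
Rearranging, u = v · (f₂ − f₀)/(f₂ + f₀) = 1519 × 1527/3361527 ≈ 0.69 m/s.
So the scatterer in a fluid is moving at 0.69 m/s toward the emitter.

0.69 m/s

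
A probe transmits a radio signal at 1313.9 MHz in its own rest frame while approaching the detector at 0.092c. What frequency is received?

Relativistic Doppler for frequency: f' = f₀ · √((1 + β)/(1 − β)).
f' = 1313.9 × √(1.0920/0.9080) = 1313.9 × 1.09665 ≈ 1440.9 MHz.

1440.9 MHz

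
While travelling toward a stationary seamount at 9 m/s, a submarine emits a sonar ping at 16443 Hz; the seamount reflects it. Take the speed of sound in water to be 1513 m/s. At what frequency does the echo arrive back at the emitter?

16640 Hz

The seamount receives the sound from a moving source: f₁ = f₀ · v/(v − v_e) = 16443 × 1513/1504 ≈ 16541 Hz.
On the return leg the submarine is a moving observer: f₂ = f₁ · (v + v_e)/v = 16541 × 1522/1513 ≈ 16640 Hz.
Equivalently f₂ = f₀ · (v + v_e)/(v − v_e).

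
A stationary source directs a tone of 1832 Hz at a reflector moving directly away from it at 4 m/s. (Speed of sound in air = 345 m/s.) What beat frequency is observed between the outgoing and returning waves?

42.0 Hz

At the reflector (a moving observer), f₁ = f₀ · (v − u)/v = 1832 × 341/345 ≈ 1810.8 Hz.
On reflection it acts as a source moving away from the stationary detector: f₂ = f₁ · v/(v + u) = 1810.8 × 345/349 ≈ 1790.0 Hz.
Equivalently f₂ = f₀ · (v − u)/(v + u).
Beat frequency: |f₂ − f₀| = 2u·f₀/(v + u) = 2 × 4 × 1832/349 ≈ 42.0 Hz.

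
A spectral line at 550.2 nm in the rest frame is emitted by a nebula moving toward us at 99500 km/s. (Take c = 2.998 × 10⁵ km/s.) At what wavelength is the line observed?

389.7 nm

β = v/c = 99500/299800 = 0.3319.
Relativistic Doppler for wavelength: λ' = λ₀ · √((1 − β)/(1 + β)).
λ' = 550.2 × √(0.6681/1.3319) = 550.2 × 0.70826 ≈ 389.7 nm.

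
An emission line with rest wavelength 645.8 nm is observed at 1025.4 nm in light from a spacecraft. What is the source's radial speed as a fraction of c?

0.432

λ'/λ₀ = 1.5878 > 1 (redshift), so the source is receding.
λ'/λ₀ = √((1 + β)/(1 − β)) for a receding source ⇒ β = (r² − 1)/(r² + 1) with r = λ'/λ₀.
β = (2.5211 − 1)/(2.5211 + 1) ≈ 0.432.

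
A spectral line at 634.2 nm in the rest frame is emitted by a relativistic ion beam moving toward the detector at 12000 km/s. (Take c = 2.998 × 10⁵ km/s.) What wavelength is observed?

β = v/c = 12000/299800 = 0.0400.
Relativistic Doppler for wavelength: λ' = λ₀ · √((1 − β)/(1 + β)).
λ' = 634.2 × √(0.9600/1.0400) = 634.2 × 0.96074 ≈ 609.3 nm.

609.3 nm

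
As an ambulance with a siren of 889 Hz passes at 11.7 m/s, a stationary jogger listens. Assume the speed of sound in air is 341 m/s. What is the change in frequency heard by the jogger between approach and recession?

61.1 Hz

Approaching: f₁ = f · v/(v − v_s) = 889 × 341/329.3 ≈ 920.6 Hz.
Receding: f₂ = f · v/(v + v_s) = 889 × 341/352.7 ≈ 859.5 Hz.
Drop: f₁ − f₂ = 2f·v·v_s/(v² − v_s²) = 2 × 889 × 341 × 11.7/(341² − 11.7²) ≈ 61.1 Hz.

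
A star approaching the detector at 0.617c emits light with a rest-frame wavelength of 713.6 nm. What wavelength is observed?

347.3 nm

Relativistic Doppler for wavelength: λ' = λ₀ · √((1 − β)/(1 + β)).
λ' = 713.6 × √(0.3830/1.6170) = 713.6 × 0.48668 ≈ 347.3 nm.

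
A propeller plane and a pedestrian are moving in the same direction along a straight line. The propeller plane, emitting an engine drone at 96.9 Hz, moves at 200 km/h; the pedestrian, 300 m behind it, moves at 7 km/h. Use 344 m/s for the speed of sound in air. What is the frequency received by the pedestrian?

200 km/h = 55.56 m/s; 7 km/h = 1.944 m/s.
The pedestrian is behind, so the propeller plane is moving away from it while the pedestrian is moving toward the propeller plane.
General Doppler shift: f' = f · (v + v_o)/(v + v_s).
f' = 96.9 × (344 + 1.944)/(344 + 55.56) = 96.9 × 345.94/399.56 ≈ 84 Hz.

84 Hz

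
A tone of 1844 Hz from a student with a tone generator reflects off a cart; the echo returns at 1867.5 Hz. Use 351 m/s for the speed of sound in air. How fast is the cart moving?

2.22 m/s

Double Doppler shift off a moving reflector: f₂ = f₀ · (v + u)/(v − u) (u > 0 toward emitter).
Rearranging, u = v · (f₂ − f₀)/(f₂ + f₀) = 351 × 23.5/3711.5 ≈ 2.22 m/s.
So the cart is moving at 2.22 m/s toward the emitter.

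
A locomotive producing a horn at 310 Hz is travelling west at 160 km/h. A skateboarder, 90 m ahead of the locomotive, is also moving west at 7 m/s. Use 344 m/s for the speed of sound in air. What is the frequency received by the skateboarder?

349 Hz

160 km/h = 44.44 m/s.
The skateboarder is ahead, so the locomotive is moving toward it while the skateboarder is moving away from the locomotive.
General Doppler shift: f' = f · (v − v_o)/(v − v_s).
f' = 310 × (344 − 7)/(344 − 44.44) = 310 × 337/299.56 ≈ 349 Hz.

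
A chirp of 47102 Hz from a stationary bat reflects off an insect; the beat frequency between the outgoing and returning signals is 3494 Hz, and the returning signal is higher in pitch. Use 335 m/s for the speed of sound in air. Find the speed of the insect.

Double Doppler shift off a moving reflector: f₂ = f₀ · (v + u)/(v − u) (u > 0 toward emitter).
Returning signal is higher, so f₂ = f₀ + Δf = 47102 + 3494 = 50596 Hz.
Rearranging, u = v · (f₂ − f₀)/(f₂ + f₀) = 335 × 3494/97698 ≈ 12.0 m/s.
So the insect is moving at 12.0 m/s toward the emitter.

12.0 m/s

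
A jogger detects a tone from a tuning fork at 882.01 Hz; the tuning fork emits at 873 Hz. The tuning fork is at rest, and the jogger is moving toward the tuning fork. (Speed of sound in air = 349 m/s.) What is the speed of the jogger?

3.6 m/s

f' = f · (v + v_o)/v ⇒ v_o = v · |f'/f − 1|.
v_o = 349 × |882.01/873 − 1| = 349 × 0.01032 ≈ 3.6 m/s.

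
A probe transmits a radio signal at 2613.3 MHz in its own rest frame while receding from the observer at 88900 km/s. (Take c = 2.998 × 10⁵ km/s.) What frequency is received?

β = v/c = 88900/299800 = 0.2965.
Relativistic Doppler for frequency: f' = f₀ · √((1 − β)/(1 + β)).
f' = 2613.3 × √(0.7035/1.2965) = 2613.3 × 0.73660 ≈ 1925.0 MHz.

1925.0 MHz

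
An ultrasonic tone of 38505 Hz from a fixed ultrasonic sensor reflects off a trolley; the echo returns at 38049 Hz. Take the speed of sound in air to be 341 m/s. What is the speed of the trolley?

2.03 m/s

Double Doppler shift off a moving reflector: f₂ = f₀ · (v + u)/(v − u) (u > 0 toward emitter).
Rearranging, u = v · (f₂ − f₀)/(f₂ + f₀) = 341 × -456/76554 ≈ -2.03 m/s.
So the trolley is moving at 2.03 m/s away from the emitter.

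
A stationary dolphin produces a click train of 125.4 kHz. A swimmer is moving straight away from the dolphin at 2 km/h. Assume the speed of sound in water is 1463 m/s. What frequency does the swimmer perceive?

2 km/h = 0.5556 m/s.
Only the observer moves, away from the source, so f' = f · (v − v_o)/v.
f' = 125.4 × (1463 − 0.5556)/1463 = 125.4 × 1462.4/1463 ≈ 125.4 kHz.

125.4 kHz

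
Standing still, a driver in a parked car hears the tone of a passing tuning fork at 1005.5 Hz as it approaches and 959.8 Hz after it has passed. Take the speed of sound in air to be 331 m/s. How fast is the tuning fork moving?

f₁/f₂ = (v + v_s)/(v − v_s), so v_s = v · (f₁ − f₂)/(f₁ + f₂).
v_s = 331 × (1005.5 − 959.8)/(1005.5 + 959.8) = 331 × 45.7/1965.3 ≈ 7.7 m/s.

7.7 m/s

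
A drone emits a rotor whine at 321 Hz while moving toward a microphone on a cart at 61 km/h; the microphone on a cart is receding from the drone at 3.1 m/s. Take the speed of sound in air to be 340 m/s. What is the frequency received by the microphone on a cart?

61 km/h = 16.94 m/s.
General Doppler shift: f' = f · (v − v_o)/(v − v_s).
f' = 321 × (340 − 3.1)/(340 − 16.94) = 321 × 336.9/323.06 ≈ 335 Hz.

335 Hz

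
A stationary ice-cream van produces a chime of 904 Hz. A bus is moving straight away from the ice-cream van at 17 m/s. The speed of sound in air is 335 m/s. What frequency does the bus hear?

858 Hz

Moving observer, stationary source: f' = f · (v − v_o)/v.
f' = 904 × (335 − 17)/335 = 904 × 318/335 ≈ 858 Hz.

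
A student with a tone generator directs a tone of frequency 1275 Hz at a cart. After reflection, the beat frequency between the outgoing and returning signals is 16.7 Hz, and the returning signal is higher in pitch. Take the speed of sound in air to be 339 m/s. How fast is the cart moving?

2.21 m/s

Double Doppler shift off a moving reflector: f₂ = f₀ · (v + u)/(v − u) (u > 0 toward emitter).
Returning signal is higher, so f₂ = f₀ + Δf = 1275 + 16.7 = 1291.7 Hz.
Rearranging, u = v · (f₂ − f₀)/(f₂ + f₀) = 339 × 16.7/2566.7 ≈ 2.21 m/s.
So the cart is moving at 2.21 m/s toward the emitter.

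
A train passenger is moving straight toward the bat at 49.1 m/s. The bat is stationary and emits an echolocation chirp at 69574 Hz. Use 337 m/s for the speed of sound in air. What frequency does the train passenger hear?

79711 Hz

Only the observer moves, toward the source, so f' = f · (v + v_o)/v.
f' = 69574 × (337 + 49.1)/337 = 69574 × 386.1/337 ≈ 79711 Hz.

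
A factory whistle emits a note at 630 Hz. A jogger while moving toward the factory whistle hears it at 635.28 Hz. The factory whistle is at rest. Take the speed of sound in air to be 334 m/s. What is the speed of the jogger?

2.80 m/s

f' = f · (v + v_o)/v ⇒ v_o = v · |f'/f − 1|.
v_o = 334 × |635.28/630 − 1| = 334 × 0.008381 ≈ 2.80 m/s.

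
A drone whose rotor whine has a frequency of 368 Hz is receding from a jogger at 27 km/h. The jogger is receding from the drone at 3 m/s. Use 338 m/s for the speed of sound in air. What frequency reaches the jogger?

27 km/h = 7.5 m/s.
General Doppler shift: f' = f · (v − v_o)/(v + v_s).
f' = 368 × (338 − 3)/(338 + 7.5) = 368 × 335/345.5 ≈ 357 Hz.

357 Hz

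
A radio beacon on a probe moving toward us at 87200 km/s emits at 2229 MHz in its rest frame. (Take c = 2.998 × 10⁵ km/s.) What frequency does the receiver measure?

β = v/c = 87200/299800 = 0.2909.
Relativistic Doppler for frequency: f' = f₀ · √((1 + β)/(1 − β)).
f' = 2229 × √(1.2909/0.7091) = 2229 × 1.34919 ≈ 3007.3 MHz.

3007.3 MHz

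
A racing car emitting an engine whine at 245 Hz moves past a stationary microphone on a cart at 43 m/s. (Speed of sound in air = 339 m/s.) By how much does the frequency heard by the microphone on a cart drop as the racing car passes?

63.2 Hz

Approaching: f₁ = f · v/(v − v_s) = 245 × 339/296 ≈ 280.6 Hz.
Receding: f₂ = f · v/(v + v_s) = 245 × 339/382 ≈ 217.4 Hz.
Drop: f₁ − f₂ = 2f·v·v_s/(v² − v_s²) = 2 × 245 × 339 × 43/(339² − 43²) ≈ 63.2 Hz.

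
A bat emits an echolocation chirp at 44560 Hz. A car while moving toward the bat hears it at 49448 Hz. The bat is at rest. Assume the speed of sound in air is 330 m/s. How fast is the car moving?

36 m/s

f' = f · (v + v_o)/v ⇒ v_o = v · |f'/f − 1|.
v_o = 330 × |49448/44560 − 1| = 330 × 0.1097 ≈ 36 m/s.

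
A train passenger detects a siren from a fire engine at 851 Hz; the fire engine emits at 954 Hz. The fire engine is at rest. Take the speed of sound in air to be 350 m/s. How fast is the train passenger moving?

f' < f, so the train passenger is receding.
f' = f · (v − v_o)/v ⇒ v_o = v · |f'/f − 1|.
v_o = 350 × |851/954 − 1| = 350 × 0.108 ≈ 38 m/s.

38 m/s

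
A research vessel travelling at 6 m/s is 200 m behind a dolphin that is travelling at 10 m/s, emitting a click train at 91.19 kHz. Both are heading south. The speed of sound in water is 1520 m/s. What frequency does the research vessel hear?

The research vessel is behind, so the dolphin is moving away from it while the research vessel is moving toward the dolphin.
With source receding and observer approaching, f' = f · (v + v_o)/(v + v_s).
f' = 91.19 × (1520 + 6)/(1520 + 10) = 91.19 × 1526/1530 ≈ 91.0 kHz.

91.0 kHz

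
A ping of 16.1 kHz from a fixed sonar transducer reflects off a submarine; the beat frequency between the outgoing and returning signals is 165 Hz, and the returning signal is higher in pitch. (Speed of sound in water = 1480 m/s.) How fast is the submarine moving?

7.5 m/s

Double Doppler shift off a moving reflector: f₂ = f₀ · (v + u)/(v − u) (u > 0 toward emitter).
Returning signal is higher, so f₂ = f₀ + Δf = 16100 + 165 = 16265 Hz.
Rearranging, u = v · (f₂ − f₀)/(f₂ + f₀) = 1480 × 165/32365 ≈ 7.5 m/s.
So the submarine is moving at 7.5 m/s toward the emitter.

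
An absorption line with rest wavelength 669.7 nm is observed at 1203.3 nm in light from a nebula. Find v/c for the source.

0.527c

λ'/λ₀ = 1.7968 > 1 (redshift), so the source is receding.
λ'/λ₀ = √((1 + β)/(1 − β)) for a receding source ⇒ β = (r² − 1)/(r² + 1) with r = λ'/λ₀.
β = (3.2284 − 1)/(3.2284 + 1) ≈ 0.527.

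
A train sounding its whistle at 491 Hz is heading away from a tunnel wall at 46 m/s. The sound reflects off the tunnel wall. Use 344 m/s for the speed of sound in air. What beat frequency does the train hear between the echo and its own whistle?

116 Hz

The tunnel wall receives the sound from a moving source: f₁ = f₀ · v/(v + v_e) = 491 × 344/390 ≈ 433.1 Hz.
On the return leg the train is a moving observer: f₂ = f₁ · (v − v_e)/v = 433.1 × 298/344 ≈ 375.2 Hz.
Equivalently f₂ = f₀ · (v − v_e)/(v + v_e).
Beat against the emitted tone: |f₂ − f₀| = 2v_e·f₀/(v + v_e) = 2 × 46 × 491/390 ≈ 116 Hz.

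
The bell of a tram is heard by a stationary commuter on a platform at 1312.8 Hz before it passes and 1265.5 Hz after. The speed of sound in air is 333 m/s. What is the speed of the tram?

6.1 m/s

f₁/f₂ = (v + v_s)/(v − v_s), so v_s = v · (f₁ − f₂)/(f₁ + f₂).
v_s = 333 × (1312.8 − 1265.5)/(1312.8 + 1265.5) = 333 × 47.3/2578.3 ≈ 6.1 m/s.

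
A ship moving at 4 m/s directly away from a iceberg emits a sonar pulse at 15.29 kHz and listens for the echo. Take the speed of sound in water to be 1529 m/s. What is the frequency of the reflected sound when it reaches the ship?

15.21 kHz

The iceberg receives the sound from a moving source: f₁ = f₀ · v/(v + v_e) = 15.29 × 1529/1533 ≈ 15.25 kHz.
On the return leg the ship is a moving observer: f₂ = f₁ · (v − v_e)/v = 15.25 × 1525/1529 ≈ 15.21 kHz.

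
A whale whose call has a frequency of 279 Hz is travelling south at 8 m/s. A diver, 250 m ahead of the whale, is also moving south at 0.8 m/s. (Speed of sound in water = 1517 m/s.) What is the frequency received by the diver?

The diver is ahead, so the whale is moving toward it while the diver is moving away from the whale.
With source approaching and observer receding, f' = f · (v − v_o)/(v − v_s).
f' = 279 × (1517 − 0.8)/(1517 − 8) = 279 × 1516.2/1509 ≈ 280 Hz.

280 Hz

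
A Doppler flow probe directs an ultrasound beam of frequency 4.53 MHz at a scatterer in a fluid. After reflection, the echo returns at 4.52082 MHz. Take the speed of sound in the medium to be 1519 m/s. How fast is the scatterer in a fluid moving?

1.54 m/s

Double Doppler shift off a moving reflector: f₂ = f₀ · (v + u)/(v − u) (u > 0 toward emitter).
Rearranging, u = v · (f₂ − f₀)/(f₂ + f₀) = 1519 × -0.00918/9.05082 ≈ -1.54 m/s.
So the scatterer in a fluid is moving at 1.54 m/s away from the emitter.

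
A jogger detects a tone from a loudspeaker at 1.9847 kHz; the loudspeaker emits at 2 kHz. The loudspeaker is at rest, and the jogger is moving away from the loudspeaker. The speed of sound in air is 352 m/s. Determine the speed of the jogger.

f' = f · (v − v_o)/v ⇒ v_o = v · |f'/f − 1|.
v_o = 352 × |1.9847/2 − 1| = 352 × 0.00765 ≈ 2.69 m/s.

2.69 m/s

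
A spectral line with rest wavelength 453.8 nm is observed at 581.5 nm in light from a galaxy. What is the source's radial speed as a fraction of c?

λ'/λ₀ = 1.2814 > 1 (redshift), so the source is receding.
λ'/λ₀ = √((1 + β)/(1 − β)) for a receding source ⇒ β = (r² − 1)/(r² + 1) with r = λ'/λ₀.
β = (1.6420 − 1)/(1.6420 + 1) ≈ 0.243.

0.243c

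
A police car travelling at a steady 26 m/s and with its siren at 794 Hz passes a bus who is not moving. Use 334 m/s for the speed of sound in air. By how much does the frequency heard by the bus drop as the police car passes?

Approaching: f₁ = f · v/(v − v_s) = 794 × 334/308 ≈ 861 Hz.
Receding: f₂ = f · v/(v + v_s) = 794 × 334/360 ≈ 737 Hz.
Drop: f₁ − f₂ = 2f·v·v_s/(v² − v_s²) = 2 × 794 × 334 × 26/(334² − 26²) ≈ 124 Hz.

124 Hz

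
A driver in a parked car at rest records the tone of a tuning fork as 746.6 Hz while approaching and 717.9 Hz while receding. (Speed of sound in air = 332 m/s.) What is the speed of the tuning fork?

6.5 m/s

f₁/f₂ = (v + v_s)/(v − v_s), so v_s = v · (f₁ − f₂)/(f₁ + f₂).
v_s = 332 × (746.6 − 717.9)/(746.6 + 717.9) = 332 × 28.7/1464.5 ≈ 6.5 m/s.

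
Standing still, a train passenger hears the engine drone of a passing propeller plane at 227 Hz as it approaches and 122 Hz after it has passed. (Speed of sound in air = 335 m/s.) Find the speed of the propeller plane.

101 m/s

f₁/f₂ = (v + v_s)/(v − v_s), so v_s = v · (f₁ − f₂)/(f₁ + f₂).
v_s = 335 × (227 − 122)/(227 + 122) = 335 × 105/349 ≈ 101 m/s.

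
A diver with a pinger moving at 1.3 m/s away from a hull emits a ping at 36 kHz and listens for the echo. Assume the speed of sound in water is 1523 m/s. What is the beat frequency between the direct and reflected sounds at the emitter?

61 Hz

The hull receives the sound from a moving source: f₁ = f₀ · v/(v + v_e) = 36 × 1523/1524.3 ≈ 35.9693 kHz.
On the return leg the diver with a pinger is a moving observer: f₂ = f₁ · (v − v_e)/v = 35.9693 × 1521.7/1523 ≈ 35.9386 kHz.
Beat against the emitted tone (with f₀ = 36000 Hz): |f₂ − f₀| = 2v_e·f₀/(v + v_e) = 2 × 1.3 × 36000/1524.3 ≈ 61 Hz.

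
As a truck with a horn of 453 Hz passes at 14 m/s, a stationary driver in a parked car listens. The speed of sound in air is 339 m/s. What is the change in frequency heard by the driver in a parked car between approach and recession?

37.5 Hz

Approaching: f₁ = f · v/(v − v_s) = 453 × 339/325 ≈ 472.5 Hz.
Receding: f₂ = f · v/(v + v_s) = 453 × 339/353 ≈ 435.0 Hz.
Drop: f₁ − f₂ = 2f·v·v_s/(v² − v_s²) = 2 × 453 × 339 × 14/(339² − 14²) ≈ 37.5 Hz.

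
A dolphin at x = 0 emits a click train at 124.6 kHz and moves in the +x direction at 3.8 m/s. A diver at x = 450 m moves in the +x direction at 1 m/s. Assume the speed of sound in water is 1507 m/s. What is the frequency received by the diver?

124.8 kHz

The observer lies on the +x side, so the source is heading toward the observer and the observer is heading away from the source.
Both move, so f' = f · (v − v_o)/(v − v_s).
f' = 124.6 × (1507 − 1)/(1507 − 3.8) = 124.6 × 1506/1503.2 ≈ 124.8 kHz.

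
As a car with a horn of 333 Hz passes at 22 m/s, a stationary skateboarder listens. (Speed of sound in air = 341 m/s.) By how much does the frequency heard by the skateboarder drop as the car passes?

43.1 Hz

Approaching: f₁ = f · v/(v − v_s) = 333 × 341/319 ≈ 356.0 Hz.
Receding: f₂ = f · v/(v + v_s) = 333 × 341/363 ≈ 312.8 Hz.
Drop: f₁ − f₂ = 2f·v·v_s/(v² − v_s²) = 2 × 333 × 341 × 22/(341² − 22²) ≈ 43.1 Hz.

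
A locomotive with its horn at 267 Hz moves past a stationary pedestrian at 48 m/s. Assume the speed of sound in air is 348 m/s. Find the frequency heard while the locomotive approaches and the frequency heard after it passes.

310 Hz approaching; 235 Hz receding

Approaching: f₁ = f · v/(v − v_s) = 267 × 348/300 ≈ 310 Hz.
Receding: f₂ = f · v/(v + v_s) = 267 × 348/396 ≈ 235 Hz.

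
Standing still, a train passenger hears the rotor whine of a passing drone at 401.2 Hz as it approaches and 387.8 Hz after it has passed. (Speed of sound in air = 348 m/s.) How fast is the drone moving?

5.9 m/s

f₁/f₂ = (v + v_s)/(v − v_s), so v_s = v · (f₁ − f₂)/(f₁ + f₂).
v_s = 348 × (401.2 − 387.8)/(401.2 + 387.8) = 348 × 13.4/789.0 ≈ 5.9 m/s.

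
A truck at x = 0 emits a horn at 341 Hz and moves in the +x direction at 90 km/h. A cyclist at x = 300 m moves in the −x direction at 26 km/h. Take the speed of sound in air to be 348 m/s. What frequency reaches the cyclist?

375 Hz

90 km/h = 25 m/s; 26 km/h = 7.222 m/s.
The observer lies on the +x side, so the source is heading toward the observer and the observer is heading toward the source.
With source approaching and observer approaching, f' = f · (v + v_o)/(v − v_s).
f' = 341 × (348 + 7.222)/(348 − 25) = 341 × 355.22/323 ≈ 375 Hz.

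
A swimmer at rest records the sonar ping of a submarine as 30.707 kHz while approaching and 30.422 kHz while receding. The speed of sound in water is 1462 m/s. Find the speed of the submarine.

f₁/f₂ = (v + v_s)/(v − v_s), so v_s = v · (f₁ − f₂)/(f₁ + f₂).
v_s = 1462 × (30.707 − 30.422)/(30.707 + 30.422) = 1462 × 0.285/61.129 ≈ 6.8 m/s.

6.8 m/s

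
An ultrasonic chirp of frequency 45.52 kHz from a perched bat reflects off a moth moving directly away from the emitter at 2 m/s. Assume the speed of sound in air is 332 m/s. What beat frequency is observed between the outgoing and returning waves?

At the moth (a moving observer), f₁ = f₀ · (v − u)/v = 45.52 × 330/332 ≈ 45.246 kHz.
On reflection it acts as a source moving away from the stationary detector: f₂ = f₁ · v/(v + u) = 45.246 × 332/334 ≈ 44.975 kHz.
Equivalently f₂ = f₀ · (v − u)/(v + u).
Beat frequency (with f₀ = 45520 Hz): |f₂ − f₀| = 2u·f₀/(v + u) = 2 × 2 × 45520/334 ≈ 545 Hz.

545 Hz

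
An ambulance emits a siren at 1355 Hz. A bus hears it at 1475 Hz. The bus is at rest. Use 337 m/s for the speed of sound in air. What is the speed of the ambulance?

27 m/s

f' > f, so the ambulance is approaching.
f' = f · v/(v − v_s) ⇒ v_s = v · |1 − f/f'|.
v_s = 337 × |1 − 1355/1475| = 337 × 0.08136 ≈ 27 m/s.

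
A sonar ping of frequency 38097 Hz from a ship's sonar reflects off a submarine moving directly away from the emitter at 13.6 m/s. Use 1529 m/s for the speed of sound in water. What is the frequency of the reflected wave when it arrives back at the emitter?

37425 Hz

At the submarine (a moving observer), f₁ = f₀ · (v − u)/v = 38097 × 1515.4/1529 ≈ 37758 Hz.
On reflection it acts as a source moving away from the stationary detector: f₂ = f₁ · v/(v + u) = 37758 × 1529/1542.6 ≈ 37425 Hz.
Equivalently f₂ = f₀ · (v − u)/(v + u).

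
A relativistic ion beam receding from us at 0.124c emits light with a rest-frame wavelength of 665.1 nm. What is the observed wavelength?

753.4 nm

Relativistic Doppler for wavelength: λ' = λ₀ · √((1 + β)/(1 − β)).
λ' = 665.1 × √(1.1240/0.8760) = 665.1 × 1.13274 ≈ 753.4 nm.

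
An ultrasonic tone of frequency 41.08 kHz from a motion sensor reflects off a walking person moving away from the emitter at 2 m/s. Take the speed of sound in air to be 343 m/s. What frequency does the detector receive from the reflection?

40.6 kHz

The walking person first receives the wave as a moving observer: f₁ = f₀ · (v − u)/v = 41.08 × (343 − 2)/343 ≈ 40.8 kHz.
The reflection then acts as a moving source: f₂ = f₁ · v/(v + u) ≈ 40.6 kHz.
Equivalently f₂ = f₀ · (v − u)/(v + u).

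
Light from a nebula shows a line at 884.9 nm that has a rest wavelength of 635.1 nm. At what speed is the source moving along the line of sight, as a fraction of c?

0.320

λ'/λ₀ = 1.3933 > 1 (redshift), so the source is receding.
λ'/λ₀ = √((1 + β)/(1 − β)) for a receding source ⇒ β = (r² − 1)/(r² + 1) with r = λ'/λ₀.
β = (1.9414 − 1)/(1.9414 + 1) ≈ 0.320.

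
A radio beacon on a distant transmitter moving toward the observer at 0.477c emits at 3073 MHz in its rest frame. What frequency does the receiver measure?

5164.2 MHz

Relativistic Doppler for frequency: f' = f₀ · √((1 + β)/(1 − β)).
f' = 3073 × √(1.4770/0.5230) = 3073 × 1.68050 ≈ 5164.2 MHz.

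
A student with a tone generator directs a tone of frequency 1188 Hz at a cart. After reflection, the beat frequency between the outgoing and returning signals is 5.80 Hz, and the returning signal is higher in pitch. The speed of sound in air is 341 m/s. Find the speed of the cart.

Double Doppler shift off a moving reflector: f₂ = f₀ · (v + u)/(v − u) (u > 0 toward emitter).
Returning signal is higher, so f₂ = f₀ + Δf = 1188 + 5.8 = 1193.8 Hz.
Rearranging, u = v · (f₂ − f₀)/(f₂ + f₀) = 341 × 5.8/2381.8 ≈ 0.83 m/s.
So the cart is moving at 0.83 m/s toward the emitter.

0.83 m/s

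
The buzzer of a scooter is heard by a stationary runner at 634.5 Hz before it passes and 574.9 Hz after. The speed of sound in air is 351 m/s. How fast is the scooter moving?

f₁/f₂ = (v + v_s)/(v − v_s), so v_s = v · (f₁ − f₂)/(f₁ + f₂).
v_s = 351 × (634.5 − 574.9)/(634.5 + 574.9) = 351 × 59.6/1209.4 ≈ 17.3 m/s.

17.3 m/s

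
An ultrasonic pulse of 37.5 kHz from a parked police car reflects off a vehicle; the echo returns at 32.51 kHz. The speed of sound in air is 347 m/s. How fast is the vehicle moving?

24.7 m/s

Double Doppler shift off a moving reflector: f₂ = f₀ · (v + u)/(v − u) (u > 0 toward emitter).
Rearranging, u = v · (f₂ − f₀)/(f₂ + f₀) = 347 × -4.99/70.01 ≈ -24.7 m/s.
So the vehicle is moving at 24.7 m/s away from the emitter.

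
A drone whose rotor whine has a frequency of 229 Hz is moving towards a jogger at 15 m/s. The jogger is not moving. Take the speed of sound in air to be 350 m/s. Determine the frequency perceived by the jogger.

239 Hz

Only the source moves, toward the listener, so f' = f · v/(v − v_s).
f' = 229 × 350/(350 − 15) = 229 × 350/335 ≈ 239 Hz.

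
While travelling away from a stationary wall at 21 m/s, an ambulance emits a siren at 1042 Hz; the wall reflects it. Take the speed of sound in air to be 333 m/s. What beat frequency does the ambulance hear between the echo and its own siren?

The wall receives the sound from a moving source: f₁ = f₀ · v/(v + v_e) = 1042 × 333/354 ≈ 980.2 Hz.
On the return leg the ambulance is a moving observer: f₂ = f₁ · (v − v_e)/v = 980.2 × 312/333 ≈ 918.4 Hz.
Equivalently f₂ = f₀ · (v − v_e)/(v + v_e).
Beat against the emitted tone: |f₂ − f₀| = 2v_e·f₀/(v + v_e) = 2 × 21 × 1042/354 ≈ 124 Hz.

124 Hz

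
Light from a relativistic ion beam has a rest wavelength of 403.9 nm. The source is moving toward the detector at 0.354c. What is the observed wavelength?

Relativistic Doppler for wavelength: λ' = λ₀ · √((1 − β)/(1 + β)).
λ' = 403.9 × √(0.6460/1.3540) = 403.9 × 0.69073 ≈ 279.0 nm.

279.0 nm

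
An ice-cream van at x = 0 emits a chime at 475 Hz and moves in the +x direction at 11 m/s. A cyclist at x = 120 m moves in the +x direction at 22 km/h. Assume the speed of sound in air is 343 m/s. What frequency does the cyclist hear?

22 km/h = 6.111 m/s.
The observer lies on the +x side, so the source is heading toward the observer and the observer is heading away from the source.
General Doppler shift: f' = f · (v − v_o)/(v − v_s).
f' = 475 × (343 − 6.111)/(343 − 11) = 475 × 336.89/332 ≈ 482 Hz.

482 Hz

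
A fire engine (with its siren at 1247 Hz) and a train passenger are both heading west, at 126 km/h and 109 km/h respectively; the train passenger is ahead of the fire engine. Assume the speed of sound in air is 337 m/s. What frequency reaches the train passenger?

1266 Hz

126 km/h = 35 m/s; 109 km/h = 30.28 m/s.
The train passenger is ahead, so the fire engine is moving toward it while the train passenger is moving away from the fire engine.
General Doppler shift: f' = f · (v − v_o)/(v − v_s).
f' = 1247 × (337 − 30.28)/(337 − 35) = 1247 × 306.72/302 ≈ 1266 Hz.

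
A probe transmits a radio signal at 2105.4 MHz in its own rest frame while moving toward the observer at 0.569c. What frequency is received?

Relativistic Doppler for frequency: f' = f₀ · √((1 + β)/(1 − β)).
f' = 2105.4 × √(1.5690/0.4310) = 2105.4 × 1.90798 ≈ 4017.1 MHz.

4017.1 MHz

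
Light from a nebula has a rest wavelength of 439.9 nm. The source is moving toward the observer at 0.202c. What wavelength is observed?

358.4 nm

Relativistic Doppler for wavelength: λ' = λ₀ · √((1 − β)/(1 + β)).
λ' = 439.9 × √(0.7980/1.2020) = 439.9 × 0.81480 ≈ 358.4 nm.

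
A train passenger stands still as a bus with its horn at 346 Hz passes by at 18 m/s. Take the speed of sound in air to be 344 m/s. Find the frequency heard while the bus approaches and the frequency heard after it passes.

Approaching: f₁ = f · v/(v − v_s) = 346 × 344/326 ≈ 365 Hz.
Receding: f₂ = f · v/(v + v_s) = 346 × 344/362 ≈ 329 Hz.

365 Hz approaching; 329 Hz receding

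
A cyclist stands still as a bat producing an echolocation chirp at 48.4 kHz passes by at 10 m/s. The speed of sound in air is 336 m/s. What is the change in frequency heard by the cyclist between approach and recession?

2.88 kHz

Approaching: f₁ = f · v/(v − v_s) = 48.4 × 336/326 ≈ 49.88 kHz.
Receding: f₂ = f · v/(v + v_s) = 48.4 × 336/346 ≈ 47.00 kHz.
Drop: f₁ − f₂ = 2f·v·v_s/(v² − v_s²) = 2 × 48.4 × 336 × 10/(336² − 10²) ≈ 2.88 kHz.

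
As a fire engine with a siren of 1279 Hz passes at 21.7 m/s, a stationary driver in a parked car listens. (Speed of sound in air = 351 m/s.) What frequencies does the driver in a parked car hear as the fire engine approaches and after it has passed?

1363 Hz approaching; 1205 Hz receding

Approaching: f₁ = f · v/(v − v_s) = 1279 × 351/329.3 ≈ 1363 Hz.
Receding: f₂ = f · v/(v + v_s) = 1279 × 351/372.7 ≈ 1205 Hz.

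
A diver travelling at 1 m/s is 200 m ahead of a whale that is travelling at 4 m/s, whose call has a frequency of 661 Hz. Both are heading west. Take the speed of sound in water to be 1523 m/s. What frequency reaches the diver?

The diver is ahead, so the whale is moving toward it while the diver is moving away from the whale.
General Doppler shift: f' = f · (v − v_o)/(v − v_s).
f' = 661 × (1523 − 1)/(1523 − 4) = 661 × 1522/1519 ≈ 662 Hz.

662 Hz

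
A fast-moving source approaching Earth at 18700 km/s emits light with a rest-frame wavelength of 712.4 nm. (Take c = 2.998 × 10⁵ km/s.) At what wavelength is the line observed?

β = v/c = 18700/299800 = 0.0624.
Relativistic Doppler for wavelength: λ' = λ₀ · √((1 − β)/(1 + β)).
λ' = 712.4 × √(0.9376/1.0624) = 712.4 × 0.93945 ≈ 669.3 nm.

669.3 nm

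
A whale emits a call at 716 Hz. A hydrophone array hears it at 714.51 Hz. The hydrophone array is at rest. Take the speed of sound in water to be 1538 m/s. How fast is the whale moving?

3.2 m/s

f' < f, so the whale is receding.
f' = f · v/(v + v_s) ⇒ v_s = v · |1 − f/f'|.
v_s = 1538 × |1 − 716/714.51| = 1538 × 0.002085 ≈ 3.2 m/s.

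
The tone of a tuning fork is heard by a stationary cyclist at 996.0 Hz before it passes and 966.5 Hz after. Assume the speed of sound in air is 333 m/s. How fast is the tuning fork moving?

5.0 m/s

f₁/f₂ = (v + v_s)/(v − v_s), so v_s = v · (f₁ − f₂)/(f₁ + f₂).
v_s = 333 × (996.0 − 966.5)/(996.0 + 966.5) = 333 × 29.5/1962.5 ≈ 5.0 m/s.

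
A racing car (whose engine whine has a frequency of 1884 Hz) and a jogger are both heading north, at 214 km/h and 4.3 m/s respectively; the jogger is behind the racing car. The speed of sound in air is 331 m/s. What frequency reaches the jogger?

1618 Hz

214 km/h = 59.44 m/s.
The jogger is behind, so the racing car is moving away from it while the jogger is moving toward the racing car.
With source receding and observer approaching, f' = f · (v + v_o)/(v + v_s).
f' = 1884 × (331 + 4.3)/(331 + 59.44) = 1884 × 335.3/390.44 ≈ 1618 Hz.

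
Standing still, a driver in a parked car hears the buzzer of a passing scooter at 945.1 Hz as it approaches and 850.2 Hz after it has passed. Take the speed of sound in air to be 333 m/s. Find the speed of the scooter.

f₁/f₂ = (v + v_s)/(v − v_s), so v_s = v · (f₁ − f₂)/(f₁ + f₂).
v_s = 333 × (945.1 − 850.2)/(945.1 + 850.2) = 333 × 94.9/1795.3 ≈ 17.6 m/s.

17.6 m/s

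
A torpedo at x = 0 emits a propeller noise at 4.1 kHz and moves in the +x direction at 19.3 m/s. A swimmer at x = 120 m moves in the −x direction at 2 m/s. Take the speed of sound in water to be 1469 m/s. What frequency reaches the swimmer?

4.16 kHz

The observer lies on the +x side, so the source is heading toward the observer and the observer is heading toward the source.
Both move, so f' = f · (v + v_o)/(v − v_s).
f' = 4.1 × (1469 + 2)/(1469 − 19.3) = 4.1 × 1471/1449.7 ≈ 4.16 kHz.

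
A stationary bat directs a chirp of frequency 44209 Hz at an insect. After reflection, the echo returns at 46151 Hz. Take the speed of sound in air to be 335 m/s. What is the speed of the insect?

Double Doppler shift off a moving reflector: f₂ = f₀ · (v + u)/(v − u) (u > 0 toward emitter).
Rearranging, u = v · (f₂ − f₀)/(f₂ + f₀) = 335 × 1942/90360 ≈ 7.2 m/s.
So the insect is moving at 7.2 m/s toward the emitter.

7.2 m/s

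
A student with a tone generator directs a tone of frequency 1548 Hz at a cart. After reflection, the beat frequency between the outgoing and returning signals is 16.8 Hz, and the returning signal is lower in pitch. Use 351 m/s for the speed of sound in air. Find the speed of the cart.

1.92 m/s

Double Doppler shift off a moving reflector: f₂ = f₀ · (v + u)/(v − u) (u > 0 toward emitter).
Returning signal is lower, so f₂ = f₀ − Δf = 1548 − 16.8 = 1531.2 Hz.
Rearranging, u = v · (f₂ − f₀)/(f₂ + f₀) = 351 × -16.8/3079.2 ≈ -1.92 m/s.
So the cart is moving at 1.92 m/s away from the emitter.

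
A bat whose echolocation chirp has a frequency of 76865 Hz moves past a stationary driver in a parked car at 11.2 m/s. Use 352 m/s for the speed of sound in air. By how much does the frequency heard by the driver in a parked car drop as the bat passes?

Approaching: f₁ = f · v/(v − v_s) = 76865 × 352/340.8 ≈ 79391 Hz.
Receding: f₂ = f · v/(v + v_s) = 76865 × 352/363.2 ≈ 74495 Hz.
Drop: f₁ − f₂ = 2f·v·v_s/(v² − v_s²) = 2 × 76865 × 352 × 11.2/(352² − 11.2²) ≈ 4896 Hz.

4896 Hz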